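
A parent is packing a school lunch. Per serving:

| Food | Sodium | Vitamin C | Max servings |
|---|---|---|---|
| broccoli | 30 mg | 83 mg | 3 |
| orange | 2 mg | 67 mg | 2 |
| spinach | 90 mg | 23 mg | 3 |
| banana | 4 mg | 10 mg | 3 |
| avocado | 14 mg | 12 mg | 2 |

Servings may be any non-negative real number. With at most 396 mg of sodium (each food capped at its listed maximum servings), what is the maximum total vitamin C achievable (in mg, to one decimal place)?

504.0 mg

Vitamin C per mg sodium: orange 33.5, broccoli 2.767, banana 2.5, avocado 0.8571, spinach 0.2556.
Take 2 servings of orange: uses 4 mg sodium, +134.0 mg vitamin C (running total 134.0 mg).
Take 3 servings of broccoli: uses 90 mg sodium, +249.0 mg vitamin C (running total 383.0 mg).
Take 3 servings of banana: uses 12 mg sodium, +30.0 mg vitamin C (running total 413.0 mg).
Take 2 servings of avocado: uses 28 mg sodium, +24.0 mg vitamin C (running total 437.0 mg).
Take 2.911 servings of spinach: uses 262 mg sodium, +67.0 mg vitamin C (running total 504.0 mg).
Filling greedily by vitamin C-per-mg sodium is optimal for one linear limit, giving 504.0 mg.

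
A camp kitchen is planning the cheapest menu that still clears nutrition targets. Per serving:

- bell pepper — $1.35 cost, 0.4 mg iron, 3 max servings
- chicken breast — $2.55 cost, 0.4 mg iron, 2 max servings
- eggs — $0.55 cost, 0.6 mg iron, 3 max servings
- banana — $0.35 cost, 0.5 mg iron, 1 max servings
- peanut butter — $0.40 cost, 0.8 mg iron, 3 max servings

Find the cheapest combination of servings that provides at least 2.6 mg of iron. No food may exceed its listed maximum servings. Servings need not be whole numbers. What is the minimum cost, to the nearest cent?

$1.34

Cost per mg of iron: peanut butter $0.5000, banana $0.7000, eggs $0.9167, bell pepper $3.3750, chicken breast $6.3750.
Take 3 servings of peanut butter: +2.4 mg iron for $1.20 (total $1.20, still need 0.2 mg).
Take 0.4 servings of banana: +0.2 mg iron for $0.14 (total $1.34, still need 0.0 mg).
Filling from the cheapest source first is optimal under one linear minimum: $1.34.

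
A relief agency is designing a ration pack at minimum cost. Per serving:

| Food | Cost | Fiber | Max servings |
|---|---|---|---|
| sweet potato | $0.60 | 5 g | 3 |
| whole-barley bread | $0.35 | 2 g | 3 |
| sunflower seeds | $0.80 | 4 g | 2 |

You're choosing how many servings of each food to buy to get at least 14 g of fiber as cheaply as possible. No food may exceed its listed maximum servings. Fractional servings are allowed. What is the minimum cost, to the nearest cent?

Cost per g of fiber: sweet potato $0.1200, whole-barley bread $0.1750, sunflower seeds $0.2000.
Take 2.8 servings of sweet potato: +14.0 g fiber for $1.68 (total $1.68, still need 0.0 g).
Filling from the cheapest source first is optimal under one linear minimum: $1.68.

$1.68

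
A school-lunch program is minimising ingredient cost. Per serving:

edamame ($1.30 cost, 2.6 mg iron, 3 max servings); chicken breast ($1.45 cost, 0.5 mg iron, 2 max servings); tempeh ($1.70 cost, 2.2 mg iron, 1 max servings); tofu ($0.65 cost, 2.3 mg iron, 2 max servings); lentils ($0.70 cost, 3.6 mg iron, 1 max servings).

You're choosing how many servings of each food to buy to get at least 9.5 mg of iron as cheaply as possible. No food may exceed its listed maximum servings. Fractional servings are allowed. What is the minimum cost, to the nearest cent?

Cost per mg of iron: lentils $0.1944, tofu $0.2826, edamame $0.5000, tempeh $0.7727, chicken breast $2.9000.
Take 1 serving of lentils: +3.6 mg iron for $0.70 (total $0.70, still need 5.9 mg).
Take 2 servings of tofu: +4.6 mg iron for $1.30 (total $2.00, still need 1.3 mg).
Take 0.5 servings of edamame: +1.3 mg iron for $0.65 (total $2.65, still need 0.0 mg).
Filling from the cheapest source first is optimal under one linear minimum: $2.65.

$2.65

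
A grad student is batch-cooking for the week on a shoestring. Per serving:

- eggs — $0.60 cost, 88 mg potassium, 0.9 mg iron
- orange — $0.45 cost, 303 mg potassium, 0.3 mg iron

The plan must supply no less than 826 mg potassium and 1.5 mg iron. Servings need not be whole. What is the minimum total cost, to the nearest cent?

$1.62

An LP optimum is at a vertex; with two nutrient constraints at most two foods are used. Check each candidate.
eggs only: max(826/88, 1.5/0.9) = 9.386 servings → $5.63.
orange only: max(826/303, 1.5/0.3) = 5 servings → $2.25.
eggs + orange with both tight: 0.8392 servings and 2.482 servings → $1.62.
Cheapest feasible corner: $1.62.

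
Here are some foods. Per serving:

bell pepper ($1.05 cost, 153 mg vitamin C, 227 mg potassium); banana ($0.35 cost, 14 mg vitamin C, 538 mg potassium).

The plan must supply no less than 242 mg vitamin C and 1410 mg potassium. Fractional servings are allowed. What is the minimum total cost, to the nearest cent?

This is a tiny linear program; its minimum lies at a vertex of the feasible set. List the vertices and price them.
bell pepper only: max(242/153, 1410/227) = 6.211 servings → $6.52.
banana only: max(242/14, 1410/538) = 17.29 servings → $6.05.
bell pepper + banana with both tight: 1.396 servings and 2.032 servings → $2.18.
The minimum over all feasible corners is $2.18.

$2.18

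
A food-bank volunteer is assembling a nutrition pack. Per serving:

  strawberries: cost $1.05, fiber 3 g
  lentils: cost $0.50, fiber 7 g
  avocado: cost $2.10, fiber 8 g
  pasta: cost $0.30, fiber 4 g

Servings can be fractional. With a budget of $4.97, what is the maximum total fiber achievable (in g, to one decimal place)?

69.6 g

Fiber per dollar: lentils 14, pasta 13.33, avocado 3.81, strawberries 2.857.
With no serving limits, spend the whole cost allowance on lentils: $4.97 / $0.50 × 7 g = 69.6 g.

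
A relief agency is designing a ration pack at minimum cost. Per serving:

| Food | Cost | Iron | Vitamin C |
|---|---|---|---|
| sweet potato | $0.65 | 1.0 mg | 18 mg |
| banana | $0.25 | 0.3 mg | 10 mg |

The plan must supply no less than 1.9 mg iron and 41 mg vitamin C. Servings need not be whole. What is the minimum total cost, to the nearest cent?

For a min-cost LP with two ≥-constraints, a basic feasible solution has at most two positive variables.
sweet potato only: max(1.9/1.0, 41/18) = 2.278 servings → $1.48.
banana only: max(1.9/0.3, 41/10) = 6.333 servings → $1.58.
sweet potato + banana with both tight: 1.457 servings and 1.478 servings → $1.32.
Cheapest feasible corner: $1.32.

$1.32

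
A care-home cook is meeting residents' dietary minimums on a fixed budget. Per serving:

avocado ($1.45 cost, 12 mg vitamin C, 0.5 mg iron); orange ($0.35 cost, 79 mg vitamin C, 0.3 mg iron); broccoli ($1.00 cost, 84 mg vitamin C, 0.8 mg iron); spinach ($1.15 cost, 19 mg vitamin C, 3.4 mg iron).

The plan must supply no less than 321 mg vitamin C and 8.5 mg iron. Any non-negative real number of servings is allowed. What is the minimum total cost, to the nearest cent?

$3.75

A basic optimal solution has at most two foods positive. Try each food alone and each pair with both targets met exactly.
avocado only: max(321/12, 8.5/0.5) = 26.75 servings → $38.79.
orange only: max(321/79, 8.5/0.3) = 28.33 servings → $9.92.
broccoli only: max(321/84, 8.5/0.8) = 10.62 servings → $10.62.
spinach only: max(321/19, 8.5/3.4) = 16.89 servings → $19.43.
avocado + orange with both tight: 16.02 servings and 1.63 servings → $23.80.
avocado + broccoli with both tight: 14.11 servings and 1.806 servings → $22.27.
avocado + spinach with both targets exact would need a negative amount; discard.
orange + broccoli: intersection lies outside the first quadrant.
orange + spinach with both tight: 3.537 servings and 2.188 servings → $3.75.
broccoli + spinach with both tight: 3.439 servings and 1.691 servings → $5.38.
So the least-cost plan costs $3.75.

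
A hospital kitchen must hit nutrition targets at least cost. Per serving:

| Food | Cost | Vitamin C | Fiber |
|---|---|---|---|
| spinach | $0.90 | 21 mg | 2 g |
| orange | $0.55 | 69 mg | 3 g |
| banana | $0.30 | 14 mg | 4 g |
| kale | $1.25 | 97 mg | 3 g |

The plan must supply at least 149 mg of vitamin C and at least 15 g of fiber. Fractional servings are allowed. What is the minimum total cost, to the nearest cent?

Compare the cost at each extreme point of the feasible region.
spinach only: max(149/21, 15/2) = 7.5 servings → $6.75.
orange only: max(149/69, 15/3) = 5 servings → $2.75.
banana only: max(149/14, 15/4) = 10.64 servings → $3.19.
kale only: max(149/97, 15/3) = 5 servings → $6.25.
spinach + orange: the both-tight solution has a negative serving — not a feasible corner.
spinach + banana with both tight: 6.893 servings and 0.3036 servings → $6.29.
spinach + kale: the both-tight solution has a negative serving — not a feasible corner.
orange + banana with both tight: 1.65 servings and 2.513 servings → $1.66.
orange + kale: intersection lies outside the first quadrant.
banana + kale with both tight: 2.913 servings and 1.116 servings → $2.27.
The minimum over all feasible corners is $1.66.

$1.66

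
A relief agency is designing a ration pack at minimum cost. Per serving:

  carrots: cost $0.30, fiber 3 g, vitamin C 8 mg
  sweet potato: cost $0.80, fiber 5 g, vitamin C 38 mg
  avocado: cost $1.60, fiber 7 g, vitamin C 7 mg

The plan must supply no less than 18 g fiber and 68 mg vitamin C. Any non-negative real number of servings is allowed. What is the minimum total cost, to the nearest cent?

$2.04

This is a tiny linear program; its minimum lies at a vertex of the feasible set. List the vertices and price them.
carrots only: max(18/3, 68/8) = 8.5 servings → $2.55.
sweet potato only: max(18/5, 68/38) = 3.6 servings → $2.88.
avocado only: max(18/7, 68/7) = 9.714 servings → $15.54.
carrots + sweet potato with both tight: 4.649 servings and 0.8108 servings → $2.04.
carrots + avocado with both targets exact would need a negative amount; discard.
sweet potato + avocado with both tight: 1.515 servings and 1.489 servings → $3.59.
The minimum over all feasible corners is $2.04.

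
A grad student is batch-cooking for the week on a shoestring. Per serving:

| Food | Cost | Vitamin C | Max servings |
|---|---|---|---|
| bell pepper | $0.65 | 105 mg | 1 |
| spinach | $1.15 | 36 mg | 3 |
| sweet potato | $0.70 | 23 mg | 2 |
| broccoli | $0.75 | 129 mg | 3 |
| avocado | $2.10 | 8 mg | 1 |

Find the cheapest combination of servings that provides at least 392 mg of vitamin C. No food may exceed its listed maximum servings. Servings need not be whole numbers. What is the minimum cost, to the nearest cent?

Cost per mg of vitamin C: broccoli $0.0058, bell pepper $0.0062, sweet potato $0.0304, spinach $0.0319, avocado $0.2625.
Take 3 servings of broccoli: +387.0 mg vitamin C for $2.25 (total $2.25, still need 5.0 mg).
Take 0.04762 servings of bell pepper: +5.0 mg vitamin C for $0.03 (total $2.28, still need 0.0 mg).
Greedy by cheapest-per-mg is optimal for a single linear constraint, so the minimum cost is $2.28.

$2.28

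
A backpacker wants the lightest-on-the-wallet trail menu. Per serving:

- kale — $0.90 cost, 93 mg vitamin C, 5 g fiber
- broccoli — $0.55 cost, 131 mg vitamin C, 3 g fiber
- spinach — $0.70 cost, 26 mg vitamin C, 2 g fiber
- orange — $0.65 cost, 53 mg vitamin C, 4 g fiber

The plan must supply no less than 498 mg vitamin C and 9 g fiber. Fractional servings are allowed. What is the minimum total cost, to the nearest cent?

A basic optimal solution has at most two foods positive. Try each food alone and each pair with both targets met exactly.
kale only: max(498/93, 9/5) = 5.355 servings → $4.82.
broccoli only: max(498/131, 9/3) = 3.802 servings → $2.09.
spinach only: max(498/26, 9/2) = 19.15 servings → $13.41.
orange only: max(498/53, 9/4) = 9.396 servings → $6.11.
kale + broccoli: intersection lies outside the first quadrant.
kale + spinach: the both-tight solution has a negative serving — not a feasible corner.
kale + orange with both targets exact would need a negative amount; discard.
broccoli + spinach: the both-tight solution has a negative serving — not a feasible corner.
broccoli + orange: the both-tight solution has a negative serving — not a feasible corner.
spinach + orange: intersection lies outside the first quadrant.
Cheapest feasible corner: $2.09.

$2.09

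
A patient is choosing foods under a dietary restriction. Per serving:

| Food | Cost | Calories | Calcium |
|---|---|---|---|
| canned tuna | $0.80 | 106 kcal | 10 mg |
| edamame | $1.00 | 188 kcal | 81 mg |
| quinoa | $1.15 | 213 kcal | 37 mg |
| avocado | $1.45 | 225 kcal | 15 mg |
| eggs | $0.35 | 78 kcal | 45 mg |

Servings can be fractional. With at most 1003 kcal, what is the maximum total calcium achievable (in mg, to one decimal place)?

578.7 mg

Calcium per kcal: eggs 0.5769, edamame 0.4309, quinoa 0.1737, canned tuna 0.09434, avocado 0.06667.
With no serving limits, spend the whole calories allowance on eggs: 1003 kcal / 78 kcal × 45 mg = 578.7 mg.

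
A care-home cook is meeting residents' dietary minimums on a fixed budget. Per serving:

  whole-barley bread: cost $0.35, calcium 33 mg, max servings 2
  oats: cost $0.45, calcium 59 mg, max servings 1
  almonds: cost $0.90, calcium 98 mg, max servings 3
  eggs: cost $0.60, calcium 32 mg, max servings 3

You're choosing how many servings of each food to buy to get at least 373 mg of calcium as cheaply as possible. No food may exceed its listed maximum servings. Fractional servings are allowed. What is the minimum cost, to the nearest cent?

Cost per mg of calcium: oats $0.0076, almonds $0.0092, whole-barley bread $0.0106, eggs $0.0187.
Take 1 serving of oats: +59.0 mg calcium for $0.45 (total $0.45, still need 314.0 mg).
Take 3 servings of almonds: +294.0 mg calcium for $2.70 (total $3.15, still need 20.0 mg).
Take 0.6061 servings of whole-barley bread: +20.0 mg calcium for $0.21 (total $3.36, still need 0.0 mg).
Greedy by cheapest-per-mg is optimal for a single linear constraint, so the minimum cost is $3.36.

$3.36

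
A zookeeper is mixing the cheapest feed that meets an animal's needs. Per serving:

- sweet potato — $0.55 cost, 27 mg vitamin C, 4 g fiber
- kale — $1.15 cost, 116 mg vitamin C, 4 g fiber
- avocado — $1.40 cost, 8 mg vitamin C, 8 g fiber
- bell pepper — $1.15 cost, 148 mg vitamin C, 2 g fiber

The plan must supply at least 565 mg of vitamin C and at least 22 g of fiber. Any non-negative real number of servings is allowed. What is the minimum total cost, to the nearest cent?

Compare the cost at each extreme point of the feasible region.
sweet potato only: max(565/27, 22/4) = 20.93 servings → $11.51.
kale only: max(565/116, 22/4) = 5.5 servings → $6.33.
avocado only: max(565/8, 22/8) = 70.62 servings → $98.88.
bell pepper only: max(565/148, 22/2) = 11 servings → $12.65.
sweet potato + kale with both tight: 0.8202 servings and 4.68 servings → $5.83.
sweet potato + avocado: the both-tight solution has a negative serving — not a feasible corner.
sweet potato + bell pepper with both tight: 3.952 servings and 3.097 servings → $5.73.
kale + avocado with both tight: 4.848 servings and 0.3259 servings → $6.03.
kale + bell pepper: intersection lies outside the first quadrant.
avocado + bell pepper with both tight: 1.82 servings and 3.719 servings → $6.83.
The minimum over all feasible corners is $5.73.

$5.73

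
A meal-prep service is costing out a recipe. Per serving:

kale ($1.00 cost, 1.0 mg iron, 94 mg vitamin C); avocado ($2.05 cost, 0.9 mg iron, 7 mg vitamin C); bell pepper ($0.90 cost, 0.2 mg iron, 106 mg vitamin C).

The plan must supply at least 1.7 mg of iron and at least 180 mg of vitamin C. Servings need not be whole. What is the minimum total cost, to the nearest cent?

Check every corner: each single food scaled to meet both minima, and each pair solved so both constraints bind.
kale only: max(1.7/1.0, 180/94) = 1.915 servings → $1.91.
avocado only: max(1.7/0.9, 180/7) = 25.71 servings → $52.71.
bell pepper only: max(1.7/0.2, 180/106) = 8.5 servings → $7.65.
kale + avocado: intersection lies outside the first quadrant.
kale + bell pepper with both tight: 1.654 servings and 0.2317 servings → $1.86.
avocado + bell pepper with both tight: 1.534 servings and 1.597 servings → $4.58.
Cheapest feasible corner: $1.86.

$1.86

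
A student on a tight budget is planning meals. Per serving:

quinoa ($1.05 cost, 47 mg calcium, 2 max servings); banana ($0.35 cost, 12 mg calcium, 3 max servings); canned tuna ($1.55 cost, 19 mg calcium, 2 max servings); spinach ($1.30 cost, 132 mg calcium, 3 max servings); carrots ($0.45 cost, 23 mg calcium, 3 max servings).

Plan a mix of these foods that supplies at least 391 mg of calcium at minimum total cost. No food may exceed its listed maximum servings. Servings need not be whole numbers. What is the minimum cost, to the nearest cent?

Cost per mg of calcium: spinach $0.0098, carrots $0.0196, quinoa $0.0223, banana $0.0292, canned tuna $0.0816.
Take 2.962 servings of spinach: +391.0 mg calcium for $3.85 (total $3.85, still need 0.0 mg).
Greedy by cheapest-per-mg is optimal for a single linear constraint, so the minimum cost is $3.85.

$3.85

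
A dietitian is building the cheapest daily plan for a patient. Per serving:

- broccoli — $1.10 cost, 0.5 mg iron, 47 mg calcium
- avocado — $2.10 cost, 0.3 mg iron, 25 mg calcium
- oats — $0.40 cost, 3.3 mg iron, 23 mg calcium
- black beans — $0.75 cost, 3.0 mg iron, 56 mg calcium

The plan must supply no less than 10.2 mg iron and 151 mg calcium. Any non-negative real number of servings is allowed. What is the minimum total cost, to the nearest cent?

At the optimum either one food covers both requirements or two foods hit both targets exactly; no other combination can be cheaper.
broccoli only: max(10.2/0.5, 151/47) = 20.4 servings → $22.44.
avocado only: max(10.2/0.3, 151/25) = 34 servings → $71.40.
oats only: max(10.2/3.3, 151/23) = 6.565 servings → $2.63.
black beans only: max(10.2/3.0, 151/56) = 3.4 servings → $2.55.
broccoli + avocado: the both-tight solution has a negative serving — not a feasible corner.
broccoli + oats with both tight: 1.836 servings and 2.813 servings → $3.15.
broccoli + black beans: the both-tight solution has a negative serving — not a feasible corner.
avocado + oats with both tight: 3.488 servings and 2.774 servings → $8.43.
avocado + black beans: the both-tight solution has a negative serving — not a feasible corner.
oats + black beans with both tight: 1.021 servings and 2.277 servings → $2.12.
The minimum over all feasible corners is $2.12.

$2.12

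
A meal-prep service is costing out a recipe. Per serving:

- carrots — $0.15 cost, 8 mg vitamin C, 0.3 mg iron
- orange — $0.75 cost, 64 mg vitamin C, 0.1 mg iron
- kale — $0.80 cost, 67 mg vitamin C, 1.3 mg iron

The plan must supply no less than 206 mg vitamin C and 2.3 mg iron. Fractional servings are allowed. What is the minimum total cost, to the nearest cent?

$2.44

carrots only: max(206/8, 2.3/0.3) = 25.75 servings → $3.86.
orange only: max(206/64, 2.3/0.1) = 23 servings → $17.25.
kale only: max(206/67, 2.3/1.3) = 3.075 servings → $2.46.
carrots + orange with both tight: 6.88 servings and 2.359 servings → $2.80.
carrots + kale with both targets exact would need a negative amount; discard.
orange + kale with both tight: 1.486 servings and 1.655 servings → $2.44.
The minimum over all feasible corners is $2.44.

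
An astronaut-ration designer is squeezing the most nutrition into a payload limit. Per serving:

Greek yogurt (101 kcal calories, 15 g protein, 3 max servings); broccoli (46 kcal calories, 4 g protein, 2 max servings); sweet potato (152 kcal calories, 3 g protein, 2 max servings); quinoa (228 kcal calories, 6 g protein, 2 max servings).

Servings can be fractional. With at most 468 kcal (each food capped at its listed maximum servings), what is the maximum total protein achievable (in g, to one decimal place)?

Protein per kcal: Greek yogurt 0.1485, broccoli 0.08696, quinoa 0.02632, sweet potato 0.01974.
Take 3 servings of Greek yogurt: uses 303 kcal, +45.0 g protein (running total 45.0 g).
Take 2 servings of broccoli: uses 92 kcal, +8.0 g protein (running total 53.0 g).
Take 0.3202 servings of quinoa: uses 73 kcal, +1.9 g protein (running total 54.9 g).
Filling greedily by protein-per-kcal is optimal for one linear limit, giving 54.9 g.

54.9 g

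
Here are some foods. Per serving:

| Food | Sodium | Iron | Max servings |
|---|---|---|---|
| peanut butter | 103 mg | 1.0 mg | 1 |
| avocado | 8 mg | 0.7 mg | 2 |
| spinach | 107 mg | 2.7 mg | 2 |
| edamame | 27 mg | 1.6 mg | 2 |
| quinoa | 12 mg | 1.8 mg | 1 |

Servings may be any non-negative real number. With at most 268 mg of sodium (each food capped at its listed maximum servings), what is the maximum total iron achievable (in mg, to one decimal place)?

11.1 mg

Iron per mg sodium: quinoa 0.15, avocado 0.0875, edamame 0.05926, spinach 0.02523, peanut butter 0.009709.
Take 1 serving of quinoa: uses 12 mg sodium, +1.8 mg iron (running total 1.8 mg).
Take 2 servings of avocado: uses 16 mg sodium, +1.4 mg iron (running total 3.2 mg).
Take 2 servings of edamame: uses 54 mg sodium, +3.2 mg iron (running total 6.4 mg).
Take 1.738 servings of spinach: uses 186 mg sodium, +4.7 mg iron (running total 11.1 mg).
Greedy by best ratio exhausts the sodium allowance optimally: 11.1 mg.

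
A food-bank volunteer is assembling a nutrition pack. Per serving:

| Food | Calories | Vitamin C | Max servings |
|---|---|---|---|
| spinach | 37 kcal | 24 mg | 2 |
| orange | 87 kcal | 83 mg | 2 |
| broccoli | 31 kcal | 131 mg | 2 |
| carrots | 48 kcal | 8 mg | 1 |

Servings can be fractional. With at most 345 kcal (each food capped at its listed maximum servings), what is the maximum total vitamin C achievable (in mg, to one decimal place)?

Vitamin C per kcal: broccoli 4.226, orange 0.954, spinach 0.6486, carrots 0.1667.
Take 2 servings of broccoli: uses 62 kcal, +262.0 mg vitamin C (running total 262.0 mg).
Take 2 servings of orange: uses 174 kcal, +166.0 mg vitamin C (running total 428.0 mg).
Take 2 servings of spinach: uses 74 kcal, +48.0 mg vitamin C (running total 476.0 mg).
Take 0.7292 servings of carrots: uses 35 kcal, +5.8 mg vitamin C (running total 481.8 mg).
Greedy by best ratio exhausts the calories allowance optimally: 481.8 mg.

481.8 mg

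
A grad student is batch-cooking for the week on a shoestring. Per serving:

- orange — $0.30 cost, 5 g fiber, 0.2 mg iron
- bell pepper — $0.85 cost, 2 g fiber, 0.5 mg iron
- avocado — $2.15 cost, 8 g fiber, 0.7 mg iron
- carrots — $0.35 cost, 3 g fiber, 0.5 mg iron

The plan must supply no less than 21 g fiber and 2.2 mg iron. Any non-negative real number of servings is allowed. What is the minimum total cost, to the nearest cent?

Compare the cost at each extreme point of the feasible region.
orange only: max(21/5, 2.2/0.2) = 11 servings → $3.30.
bell pepper only: max(21/2, 2.2/0.5) = 10.5 servings → $8.93.
avocado only: max(21/8, 2.2/0.7) = 3.143 servings → $6.76.
carrots only: max(21/3, 2.2/0.5) = 7 servings → $2.45.
orange + bell pepper with both tight: 2.905 servings and 3.238 servings → $3.62.
orange + avocado: the both-tight solution has a negative serving — not a feasible corner.
orange + carrots with both tight: 2.053 servings and 3.579 servings → $1.87.
bell pepper + avocado with both tight: 1.115 servings and 2.346 servings → $5.99.
bell pepper + carrots: the both-tight solution has a negative serving — not a feasible corner.
avocado + carrots with both tight: 2.053 servings and 1.526 servings → $4.95.
So the least-cost plan costs $1.87.

$1.87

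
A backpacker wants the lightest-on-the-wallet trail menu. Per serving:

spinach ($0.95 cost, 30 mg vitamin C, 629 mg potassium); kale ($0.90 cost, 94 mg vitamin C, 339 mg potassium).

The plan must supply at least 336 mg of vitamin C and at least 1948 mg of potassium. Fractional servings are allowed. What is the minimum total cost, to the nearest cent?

$4.15

For a min-cost LP with two ≥-constraints, a basic feasible solution has at most two positive variables.
spinach only: max(336/30, 1948/629) = 11.2 servings → $10.64.
kale only: max(336/94, 1948/339) = 5.746 servings → $5.17.
spinach + kale with both tight: 1.414 servings and 3.123 servings → $4.15.
So the least-cost plan costs $4.15.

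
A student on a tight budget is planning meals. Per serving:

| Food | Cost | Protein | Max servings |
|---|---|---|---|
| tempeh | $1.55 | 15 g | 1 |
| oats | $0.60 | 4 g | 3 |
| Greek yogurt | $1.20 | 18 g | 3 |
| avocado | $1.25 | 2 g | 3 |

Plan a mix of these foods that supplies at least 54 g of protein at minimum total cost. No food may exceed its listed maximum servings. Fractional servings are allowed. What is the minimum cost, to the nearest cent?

Cost per g of protein: Greek yogurt $0.0667, tempeh $0.1033, oats $0.1500, avocado $0.6250.
Take 3 servings of Greek yogurt: +54.0 g protein for $3.60 (total $3.60, still need 0.0 g).
Filling from the cheapest source first is optimal under one linear minimum: $3.60.

$3.60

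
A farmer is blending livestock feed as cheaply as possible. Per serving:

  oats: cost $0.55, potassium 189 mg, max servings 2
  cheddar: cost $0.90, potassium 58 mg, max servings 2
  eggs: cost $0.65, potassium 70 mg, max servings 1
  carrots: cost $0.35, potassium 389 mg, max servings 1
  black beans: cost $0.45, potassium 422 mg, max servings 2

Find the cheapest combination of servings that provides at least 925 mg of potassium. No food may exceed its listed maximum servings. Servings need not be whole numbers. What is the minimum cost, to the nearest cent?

Cost per mg of potassium: carrots $0.0009, black beans $0.0011, oats $0.0029, eggs $0.0093, cheddar $0.0155.
Take 1 serving of carrots: +389.0 mg potassium for $0.35 (total $0.35, still need 536.0 mg).
Take 1.27 servings of black beans: +536.0 mg potassium for $0.57 (total $0.92, still need 0.0 mg).
Greedy by cheapest-per-mg is optimal for a single linear constraint, so the minimum cost is $0.92.

$0.92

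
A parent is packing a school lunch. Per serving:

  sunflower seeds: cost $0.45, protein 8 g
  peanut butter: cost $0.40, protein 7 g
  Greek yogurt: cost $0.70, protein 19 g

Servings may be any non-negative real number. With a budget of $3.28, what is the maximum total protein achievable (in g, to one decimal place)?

Protein per dollar: Greek yogurt 27.14, sunflower seeds 17.78, peanut butter 17.5.
With no serving limits, spend the whole cost allowance on Greek yogurt: $3.28 / $0.70 × 19 g = 89.0 g.

89.0 g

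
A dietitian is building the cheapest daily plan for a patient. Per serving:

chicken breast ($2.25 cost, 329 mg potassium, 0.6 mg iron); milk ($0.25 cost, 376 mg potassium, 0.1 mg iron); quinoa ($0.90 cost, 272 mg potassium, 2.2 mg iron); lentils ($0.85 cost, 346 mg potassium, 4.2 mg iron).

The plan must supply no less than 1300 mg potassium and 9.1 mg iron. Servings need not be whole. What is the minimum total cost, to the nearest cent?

Check every corner: each single food scaled to meet both minima, and each pair solved so both constraints bind.
chicken breast only: max(1300/329, 9.1/0.6) = 15.17 servings → $34.12.
milk only: max(1300/376, 9.1/0.1) = 91 servings → $22.75.
quinoa only: max(1300/272, 9.1/2.2) = 4.779 servings → $4.30.
lentils only: max(1300/346, 9.1/4.2) = 3.757 servings → $3.19.
chicken breast + milk with both targets exact would need a negative amount; discard.
chicken breast + quinoa with both tight: 0.6864 servings and 3.949 servings → $5.10.
chicken breast + lentils with both tight: 1.968 servings and 1.885 servings → $6.03.
milk + quinoa with both tight: 0.481 servings and 4.114 servings → $3.82.
milk + lentils with both tight: 1.496 servings and 2.131 servings → $2.19.
quinoa + lentils: intersection lies outside the first quadrant.
So the least-cost plan costs $2.19.

$2.19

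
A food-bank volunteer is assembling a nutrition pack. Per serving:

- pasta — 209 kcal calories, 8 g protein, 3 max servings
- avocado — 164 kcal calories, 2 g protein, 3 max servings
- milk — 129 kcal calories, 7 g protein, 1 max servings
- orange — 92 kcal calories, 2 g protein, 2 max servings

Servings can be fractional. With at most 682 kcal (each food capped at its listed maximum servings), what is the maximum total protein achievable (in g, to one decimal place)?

28.2 g

Protein per kcal: milk 0.05426, pasta 0.03828, orange 0.02174, avocado 0.0122.
Take 1 serving of milk: uses 129 kcal, +7.0 g protein (running total 7.0 g).
Take 2.646 servings of pasta: uses 553 kcal, +21.2 g protein (running total 28.2 g).
Filling greedily by protein-per-kcal is optimal for one linear limit, giving 28.2 g.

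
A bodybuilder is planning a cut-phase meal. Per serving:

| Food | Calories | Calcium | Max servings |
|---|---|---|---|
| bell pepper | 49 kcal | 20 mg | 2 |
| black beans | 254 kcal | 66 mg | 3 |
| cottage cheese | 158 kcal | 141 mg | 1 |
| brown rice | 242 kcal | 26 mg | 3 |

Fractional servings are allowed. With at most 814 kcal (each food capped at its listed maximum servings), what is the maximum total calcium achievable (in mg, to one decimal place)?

326.0 mg

Calcium per kcal: cottage cheese 0.8924, bell pepper 0.4082, black beans 0.2598, brown rice 0.1074.
Take 1 serving of cottage cheese: uses 158 kcal, +141.0 mg calcium (running total 141.0 mg).
Take 2 servings of bell pepper: uses 98 kcal, +40.0 mg calcium (running total 181.0 mg).
Take 2.197 servings of black beans: uses 558 kcal, +145.0 mg calcium (running total 326.0 mg).
Filling greedily by calcium-per-kcal is optimal for one linear limit, giving 326.0 mg.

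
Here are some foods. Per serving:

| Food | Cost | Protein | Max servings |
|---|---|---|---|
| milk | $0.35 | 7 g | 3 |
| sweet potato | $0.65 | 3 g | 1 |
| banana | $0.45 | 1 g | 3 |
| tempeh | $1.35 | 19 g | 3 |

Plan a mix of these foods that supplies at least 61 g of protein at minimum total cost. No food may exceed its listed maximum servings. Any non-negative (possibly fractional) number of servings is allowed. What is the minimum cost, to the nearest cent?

Cost per g of protein: milk $0.0500, tempeh $0.0711, sweet potato $0.2167, banana $0.4500.
Take 3 servings of milk: +21.0 g protein for $1.05 (total $1.05, still need 40.0 g).
Take 2.105 servings of tempeh: +40.0 g protein for $2.84 (total $3.89, still need 0.0 g).
Filling from the cheapest source first is optimal under one linear minimum: $3.89.

$3.89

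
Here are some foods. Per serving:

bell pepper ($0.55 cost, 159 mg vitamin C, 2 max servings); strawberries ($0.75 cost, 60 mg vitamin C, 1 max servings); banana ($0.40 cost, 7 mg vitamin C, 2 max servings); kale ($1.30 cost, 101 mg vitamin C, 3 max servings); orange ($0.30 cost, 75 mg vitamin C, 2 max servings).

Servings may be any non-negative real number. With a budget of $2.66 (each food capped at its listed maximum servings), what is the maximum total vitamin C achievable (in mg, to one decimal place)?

544.3 mg

Vitamin C per dollar: bell pepper 289.1, orange 250, strawberries 80, kale 77.69, banana 17.5.
Take 2 servings of bell pepper: spends $1.10, +318.0 mg vitamin C (running total 318.0 mg).
Take 2 servings of orange: spends $0.60, +150.0 mg vitamin C (running total 468.0 mg).
Take 1 serving of strawberries: spends $0.75, +60.0 mg vitamin C (running total 528.0 mg).
Take 0.1615 servings of kale: spends $0.21, +16.3 mg vitamin C (running total 544.3 mg).
Filling greedily by vitamin C-per-dollar is optimal for one linear limit, giving 544.3 mg.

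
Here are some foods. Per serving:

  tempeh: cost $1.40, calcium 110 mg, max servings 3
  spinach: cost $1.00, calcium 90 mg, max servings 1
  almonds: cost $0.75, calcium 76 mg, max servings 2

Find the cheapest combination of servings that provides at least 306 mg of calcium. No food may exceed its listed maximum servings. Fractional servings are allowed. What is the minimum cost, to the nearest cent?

$3.31

Cost per mg of calcium: almonds $0.0099, spinach $0.0111, tempeh $0.0127.
Take 2 servings of almonds: +152.0 mg calcium for $1.50 (total $1.50, still need 154.0 mg).
Take 1 serving of spinach: +90.0 mg calcium for $1.00 (total $2.50, still need 64.0 mg).
Take 0.5818 servings of tempeh: +64.0 mg calcium for $0.81 (total $3.31, still need 0.0 mg).
Greedy by cheapest-per-mg is optimal for a single linear constraint, so the minimum cost is $3.31.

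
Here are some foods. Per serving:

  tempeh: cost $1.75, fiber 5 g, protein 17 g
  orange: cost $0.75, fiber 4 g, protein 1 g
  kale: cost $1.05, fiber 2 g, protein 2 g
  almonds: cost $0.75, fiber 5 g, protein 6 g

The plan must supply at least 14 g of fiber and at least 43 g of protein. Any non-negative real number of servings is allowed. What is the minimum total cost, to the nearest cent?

Compare the cost at each extreme point of the feasible region.
tempeh only: max(14/5, 43/17) = 2.8 servings → $4.90.
orange only: max(14/4, 43/1) = 43 servings → $32.25.
kale only: max(14/2, 43/2) = 21.5 servings → $22.57.
almonds only: max(14/5, 43/6) = 7.167 servings → $5.38.
tempeh + orange with both tight: 2.508 servings and 0.3651 servings → $4.66.
tempeh + kale with both tight: 2.417 servings and 0.9583 servings → $5.24.
tempeh + almonds with both tight: 2.382 servings and 0.4182 servings → $4.48.
orange + kale: intersection lies outside the first quadrant.
orange + almonds with both targets exact would need a negative amount; discard.
kale + almonds with both targets exact would need a negative amount; discard.
The minimum over all feasible corners is $4.48.

$4.48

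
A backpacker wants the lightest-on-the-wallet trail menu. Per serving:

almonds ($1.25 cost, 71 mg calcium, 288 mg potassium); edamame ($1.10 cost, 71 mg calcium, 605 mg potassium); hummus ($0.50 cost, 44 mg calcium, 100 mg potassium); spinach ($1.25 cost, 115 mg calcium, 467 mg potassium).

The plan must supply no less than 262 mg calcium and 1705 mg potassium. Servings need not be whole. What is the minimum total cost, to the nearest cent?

$3.51

Two binding constraints pin down two serving amounts, so the optimal mix uses at most two foods. The candidates are each food alone (scaled to the tighter of calcium/potassium) and each pair with both constraints tight.
almonds only: max(262/71, 1705/288) = 5.92 servings → $7.40.
edamame only: max(262/71, 1705/605) = 3.69 servings → $4.06.
hummus only: max(262/44, 1705/100) = 17.05 servings → $8.53.
spinach only: max(262/115, 1705/467) = 3.651 servings → $4.56.
almonds + edamame with both tight: 1.664 servings and 2.026 servings → $4.31.
almonds + hummus: intersection lies outside the first quadrant.
almonds + spinach with both targets exact would need a negative amount; discard.
edamame + hummus with both tight: 2.501 servings and 1.919 servings → $3.71.
edamame + spinach with both tight: 2.024 servings and 1.028 servings → $3.51.
hummus + spinach: intersection lies outside the first quadrant.
Cheapest feasible corner: $3.51.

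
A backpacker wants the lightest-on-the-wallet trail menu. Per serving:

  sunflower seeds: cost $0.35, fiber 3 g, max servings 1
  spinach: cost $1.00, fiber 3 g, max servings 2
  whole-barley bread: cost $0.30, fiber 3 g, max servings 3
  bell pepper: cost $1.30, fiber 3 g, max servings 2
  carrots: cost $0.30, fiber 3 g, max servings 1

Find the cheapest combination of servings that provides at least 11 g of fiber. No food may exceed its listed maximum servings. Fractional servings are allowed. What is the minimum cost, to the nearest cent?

$1.10

Cost per g of fiber: whole-barley bread $0.1000, carrots $0.1000, sunflower seeds $0.1167, spinach $0.3333, bell pepper $0.4333.
Take 3 servings of whole-barley bread: +9.0 g fiber for $0.90 (total $0.90, still need 2.0 g).
Take 0.6667 servings of carrots: +2.0 g fiber for $0.20 (total $1.10, still need 0.0 g).
Filling from the cheapest source first is optimal under one linear minimum: $1.10.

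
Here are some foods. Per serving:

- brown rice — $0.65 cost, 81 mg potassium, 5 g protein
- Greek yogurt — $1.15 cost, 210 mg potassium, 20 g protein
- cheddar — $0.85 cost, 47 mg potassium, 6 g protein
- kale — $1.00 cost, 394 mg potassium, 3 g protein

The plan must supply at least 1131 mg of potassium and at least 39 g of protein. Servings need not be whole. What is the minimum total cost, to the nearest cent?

$3.89

Minimising a linear cost over {potassium ≥ 1131, protein ≥ 39, servings ≥ 0} — the optimum is at a vertex, using one or two foods.
brown rice only: max(1131/81, 39/5) = 13.96 servings → $9.08.
Greek yogurt only: max(1131/210, 39/20) = 5.386 servings → $6.19.
cheddar only: max(1131/47, 39/6) = 24.06 servings → $20.45.
kale only: max(1131/394, 39/3) = 13 servings → $13.00.
brown rice + Greek yogurt: intersection lies outside the first quadrant.
brown rice + cheddar: intersection lies outside the first quadrant.
brown rice + kale with both tight: 6.933 servings and 1.445 servings → $5.95.
Greek yogurt + cheddar with both targets exact would need a negative amount; discard.
Greek yogurt + kale with both tight: 1.651 servings and 1.99 servings → $3.89.
cheddar + kale with both tight: 5.386 servings and 2.228 servings → $6.81.
The minimum over all feasible corners is $3.89.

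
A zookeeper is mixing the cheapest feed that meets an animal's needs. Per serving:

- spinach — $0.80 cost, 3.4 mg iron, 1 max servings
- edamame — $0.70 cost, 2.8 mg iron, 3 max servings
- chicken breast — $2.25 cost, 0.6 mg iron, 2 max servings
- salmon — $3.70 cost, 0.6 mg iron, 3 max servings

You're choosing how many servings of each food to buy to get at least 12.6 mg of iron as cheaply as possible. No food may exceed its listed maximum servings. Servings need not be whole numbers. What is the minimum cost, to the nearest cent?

Cost per mg of iron: spinach $0.2353, edamame $0.2500, chicken breast $3.7500, salmon $6.1667.
Take 1 serving of spinach: +3.4 mg iron for $0.80 (total $0.80, still need 9.2 mg).
Take 3 servings of edamame: +8.4 mg iron for $2.10 (total $2.90, still need 0.8 mg).
Take 1.333 servings of chicken breast: +0.8 mg iron for $3.00 (total $5.90, still need 0.0 mg).
Filling from the cheapest source first is optimal under one linear minimum: $5.90.

$5.90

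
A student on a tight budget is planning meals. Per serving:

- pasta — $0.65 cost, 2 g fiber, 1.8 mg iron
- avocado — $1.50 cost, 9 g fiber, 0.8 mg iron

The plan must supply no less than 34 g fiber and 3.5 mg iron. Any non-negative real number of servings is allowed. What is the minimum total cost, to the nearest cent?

$5.76

Check every corner: each single food scaled to meet both minima, and each pair solved so both constraints bind.
pasta only: max(34/2, 3.5/1.8) = 17 servings → $11.05.
avocado only: max(34/9, 3.5/0.8) = 4.375 servings → $6.56.
pasta + avocado with both tight: 0.2945 servings and 3.712 servings → $5.76.
So the least-cost plan costs $5.76.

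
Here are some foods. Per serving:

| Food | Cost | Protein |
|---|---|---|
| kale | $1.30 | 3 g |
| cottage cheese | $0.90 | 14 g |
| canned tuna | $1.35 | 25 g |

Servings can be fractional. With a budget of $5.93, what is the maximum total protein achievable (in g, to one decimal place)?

Protein per dollar: canned tuna 18.52, cottage cheese 15.56, kale 2.308.
With no serving limits, spend the whole cost allowance on canned tuna: $5.93 / $1.35 × 25 g = 109.8 g.

109.8 g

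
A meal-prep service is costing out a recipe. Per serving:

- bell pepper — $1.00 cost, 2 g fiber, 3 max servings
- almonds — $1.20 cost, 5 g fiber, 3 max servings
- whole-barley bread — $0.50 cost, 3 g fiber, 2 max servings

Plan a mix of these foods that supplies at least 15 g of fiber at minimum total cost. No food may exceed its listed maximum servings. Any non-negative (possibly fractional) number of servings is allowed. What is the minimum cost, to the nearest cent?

$3.16

Cost per g of fiber: whole-barley bread $0.1667, almonds $0.2400, bell pepper $0.5000.
Take 2 servings of whole-barley bread: +6.0 g fiber for $1.00 (total $1.00, still need 9.0 g).
Take 1.8 servings of almonds: +9.0 g fiber for $2.16 (total $3.16, still need 0.0 g).
Greedy by cheapest-per-g is optimal for a single linear constraint, so the minimum cost is $3.16.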